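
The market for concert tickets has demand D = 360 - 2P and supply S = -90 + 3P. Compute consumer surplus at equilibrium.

Consumer surplus = 8100

Equilibrium: 360 - 2P = -90 + 3P gives P* = 90, Q* = 180.
Demand choke price (D = 0): P = 180.
CS = ½(180 − 90)(180) = 8100.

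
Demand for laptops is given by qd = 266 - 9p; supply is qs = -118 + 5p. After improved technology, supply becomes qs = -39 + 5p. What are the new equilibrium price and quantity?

Original equilibrium: p* = 192/7, q* = 134/7.
New equilibrium: 266 - 9p = -39 + 5p, so 305 = 14p and p' = 305/14; q' = 266 − 9(305/14) = 979/14.

p' = 305/14, q' = 979/14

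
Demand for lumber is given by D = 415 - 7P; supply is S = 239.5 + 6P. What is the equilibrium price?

P* = 13.5

Set D = S: 415 - 7P = 239.5 + 6P.
175.5 = 13P, so P* = 13.5.
Q* = 415 − 7(13.5) = 320.5.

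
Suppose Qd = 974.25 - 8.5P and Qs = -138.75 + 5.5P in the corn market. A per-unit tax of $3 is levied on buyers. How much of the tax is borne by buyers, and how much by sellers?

Pre-tax equilibrium: P* = 79.5, Q* = 298.5.
Tax on buyers shifts demand to Qd = 974.25 − 8.5(P + 3) = 948.75 - 8.5P.
948.75 - 8.5P = -138.75 + 5.5P gives seller price Ps = 2175/28; buyers pay Pb = 2175/28 + 3 = 2259/28.
New quantity: Q = 974.25 − 8.5(2259/28) = 16155/56.
Buyer burden = 2259/28 − 79.5 = 33/28; seller burden = 79.5 − 2175/28 = 51/28.

Buyers bear 33/28, sellers bear 51/28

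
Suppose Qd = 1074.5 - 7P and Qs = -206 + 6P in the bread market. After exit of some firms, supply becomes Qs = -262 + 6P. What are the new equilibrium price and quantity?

P' = 2673/26, Q' = 4613/13

Original equilibrium: P* = 98.5, Q* = 385.
New equilibrium: 1074.5 - 7P = -262 + 6P, so 1336.5 = 13P and P' = 2673/26; Q' = 1074.5 − 7(2673/26) = 4613/13.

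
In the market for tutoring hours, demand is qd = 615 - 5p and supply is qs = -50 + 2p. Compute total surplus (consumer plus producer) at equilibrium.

Total surplus = 6860

Equilibrium: 615 - 5p = -50 + 2p gives p* = 95, q* = 140.
Demand choke price: p = 123; supply starts at p = 25.
CS = ½(123 − 95)(140) = 1960; PS = ½(95 − 25)(140) = 4900.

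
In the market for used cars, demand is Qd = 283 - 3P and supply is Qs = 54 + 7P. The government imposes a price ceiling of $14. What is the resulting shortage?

Shortage = 89

Equilibrium price would be P* = 22.9, so the ceiling at 14 binds.
At P = 14: Qd = 283 − 3(14) = 241, Qs = 54 + 7(14) = 152.
Shortage = 241 − 152 = 89.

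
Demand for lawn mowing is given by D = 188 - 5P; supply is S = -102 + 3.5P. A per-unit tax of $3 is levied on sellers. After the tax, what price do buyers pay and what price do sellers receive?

Pre-tax equilibrium: P* = 580/17, Q* = 296/17.
Tax on sellers shifts supply to S = -102 + 3.5(P − 3) = -112.5 + 3.5P.
188 - 5P = -112.5 + 3.5P gives buyer price Pb = 601/17; sellers receive Ps = 601/17 − 3 = 550/17.
New quantity: Q = 188 − 5(601/17) = 191/17.

Buyers pay 601/17, sellers receive 550/17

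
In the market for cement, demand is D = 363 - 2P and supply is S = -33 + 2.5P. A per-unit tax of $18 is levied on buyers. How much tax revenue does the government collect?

Tax revenue = 3006

Pre-tax equilibrium: P* = 88, Q* = 187.
Tax on buyers shifts demand to D = 363 − 2(P + 18) = 327 - 2P.
327 - 2P = -33 + 2.5P gives seller price Ps = 80; buyers pay Pb = 80 + 18 = 98.
New quantity: Q = 363 − 2(98) = 167.
Revenue = 18 × 167 = 3006.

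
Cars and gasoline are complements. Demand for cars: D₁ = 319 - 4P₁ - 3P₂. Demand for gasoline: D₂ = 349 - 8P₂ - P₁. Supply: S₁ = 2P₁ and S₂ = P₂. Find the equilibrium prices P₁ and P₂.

Market 1: 319 - 4P₁ - 3P₂ = 2P₁ → 6P₁ + 3P₂ = 319.
Market 2: 9P₂ + P₁ = 349.
Eliminating P₂: 9×(1) − 3×(2) gives 51P₁ = 1824, so P₁ = 608/17.
Back-substitute into (2): P₂ = (349 − 1×608/17) / 9 = 1775/51.

P₁ = 608/17, P₂ = 1775/51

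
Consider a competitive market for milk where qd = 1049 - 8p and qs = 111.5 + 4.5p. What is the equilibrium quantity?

Set qd = qs: 1049 - 8p = 111.5 + 4.5p.
937.5 = 12.5p, so p* = 75.
q* = 1049 − 8(75) = 449.

q* = 449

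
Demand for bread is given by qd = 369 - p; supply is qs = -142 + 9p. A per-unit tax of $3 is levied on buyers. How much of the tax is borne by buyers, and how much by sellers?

Buyers bear $2.7, sellers bear $0.3

Pre-tax equilibrium: p* = 51.1, q* = 317.9.
Tax on buyers shifts demand to qd = 369 − 1(p + 3) = 366 - p.
366 - p = -142 + 9p gives seller price ps = 50.8; buyers pay pb = 50.8 + 3 = 53.8.
New quantity: q = 369 − 1(53.8) = 315.2.
Buyer burden = 53.8 − 51.1 = 2.7; seller burden = 51.1 − 50.8 = 0.3.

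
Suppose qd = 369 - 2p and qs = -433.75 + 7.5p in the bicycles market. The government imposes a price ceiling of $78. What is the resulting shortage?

Shortage = 61.75

Equilibrium price would be p* = 84.5, so the ceiling at 78 binds.
At p = 78: qd = 369 − 2(78) = 213, qs = -433.75 + 7.5(78) = 151.25.
Shortage = 213 − 151.25 = 61.75.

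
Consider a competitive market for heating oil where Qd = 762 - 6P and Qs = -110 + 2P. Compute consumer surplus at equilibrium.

Consumer surplus = 972

Equilibrium: 762 - 6P = -110 + 2P gives P* = 109, Q* = 108.
Demand choke price (Qd = 0): P = 127.
CS = ½(127 − 109)(108) = 972.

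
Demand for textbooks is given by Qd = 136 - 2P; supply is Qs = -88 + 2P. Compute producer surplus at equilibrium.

Producer surplus = 144

Equilibrium: 136 - 2P = -88 + 2P gives P* = 56, Q* = 24.
Supply starts at P = 44 (where Qs = 0).
PS = ½(56 − 44)(24) = 144.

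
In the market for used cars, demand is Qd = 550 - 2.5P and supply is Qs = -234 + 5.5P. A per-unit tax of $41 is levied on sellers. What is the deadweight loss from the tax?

Pre-tax equilibrium: P* = 98, Q* = 305.
Tax on sellers shifts supply to Qs = -234 + 5.5(P − 41) = -459.5 + 5.5P.
550 - 2.5P = -459.5 + 5.5P gives buyer price Pb = 126.1875; sellers receive Ps = 126.1875 − 41 = 85.1875.
New quantity: Q = 550 − 2.5(126.1875) = 234.53125.
DWL = ½ × 41 × (305 − 234.53125) = 1444.609375.

Deadweight loss = 1444.609375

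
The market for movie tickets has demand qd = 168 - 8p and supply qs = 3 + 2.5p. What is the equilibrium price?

p* = 110/7

Set qd = qs: 168 - 8p = 3 + 2.5p.
165 = 10.5p, so p* = 110/7.
q* = 168 − 8(110/7) = 296/7.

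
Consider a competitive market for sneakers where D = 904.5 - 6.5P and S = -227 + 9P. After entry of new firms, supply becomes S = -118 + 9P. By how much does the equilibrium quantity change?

ΔQ = 1417/31

Original equilibrium: P* = 73, Q* = 430.
New equilibrium: 904.5 - 6.5P = -118 + 9P, so 1022.5 = 15.5P and P' = 2045/31; Q' = 904.5 − 6.5(2045/31) = 14747/31.
Change in quantity: 14747/31 − 430 = 1417/31.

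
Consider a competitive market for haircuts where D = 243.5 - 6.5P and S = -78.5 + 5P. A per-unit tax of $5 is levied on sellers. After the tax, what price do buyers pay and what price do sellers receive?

Buyers pay 694/23, sellers receive 579/23

Pre-tax equilibrium: P* = 28, Q* = 61.5.
Tax on sellers shifts supply to S = -78.5 + 5(P − 5) = -103.5 + 5P.
243.5 - 6.5P = -103.5 + 5P gives buyer price Pb = 694/23; sellers receive Ps = 694/23 − 5 = 579/23.
New quantity: Q = 243.5 − 6.5(694/23) = 2179/46.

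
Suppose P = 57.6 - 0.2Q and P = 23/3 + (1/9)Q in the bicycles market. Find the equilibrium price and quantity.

Set the two price expressions equal: 57.6 - 0.2Q = 23/3 + (1/9)Q.
749/15 = (14/45)Q, so Q* = 160.5.
P* = 57.6 − (0.2)(160.5) = 25.5.

P* = 25.5, Q* = 160.5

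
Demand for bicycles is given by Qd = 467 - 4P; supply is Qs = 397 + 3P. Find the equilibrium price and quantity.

P* = 10, Q* = 427

Set Qd = Qs: 467 - 4P = 397 + 3P.
70 = 7P, so P* = 10.
Q* = 467 − 4(10) = 427.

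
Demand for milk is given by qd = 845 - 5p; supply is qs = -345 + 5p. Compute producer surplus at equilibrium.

Equilibrium: 845 - 5p = -345 + 5p gives p* = 119, q* = 250.
Supply starts at p = 69 (where qs = 0).
PS = ½(119 − 69)(250) = 6250.

Producer surplus = 6250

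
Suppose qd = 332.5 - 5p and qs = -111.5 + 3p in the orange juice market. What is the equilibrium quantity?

q* = 55

Set qd = qs: 332.5 - 5p = -111.5 + 3p.
444 = 8p, so p* = 55.5.
q* = 332.5 − 5(55.5) = 55.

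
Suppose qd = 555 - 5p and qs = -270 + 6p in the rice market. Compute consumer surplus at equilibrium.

Consumer surplus = 3240

Equilibrium: 555 - 5p = -270 + 6p gives p* = 75, q* = 180.
Demand choke price (qd = 0): p = 111.
CS = ½(111 − 75)(180) = 3240.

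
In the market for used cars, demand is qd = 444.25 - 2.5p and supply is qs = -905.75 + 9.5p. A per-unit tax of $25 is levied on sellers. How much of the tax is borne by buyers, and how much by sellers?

Buyers bear 475/24, sellers bear 125/24

Pre-tax equilibrium: p* = 112.5, q* = 163.
Tax on sellers shifts supply to qs = -905.75 + 9.5(p − 25) = -1143.25 + 9.5p.
444.25 - 2.5p = -1143.25 + 9.5p gives buyer price pb = 3175/24; sellers receive ps = 3175/24 − 25 = 2575/24.
New quantity: q = 444.25 − 2.5(3175/24) = 5449/48.
Buyer burden = 3175/24 − 112.5 = 475/24; seller burden = 112.5 − 2575/24 = 125/24.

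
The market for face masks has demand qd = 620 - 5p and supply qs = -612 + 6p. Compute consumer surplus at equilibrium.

Consumer surplus = 360

Equilibrium: 620 - 5p = -612 + 6p gives p* = 112, q* = 60.
Demand choke price (qd = 0): p = 124.
CS = ½(124 − 112)(60) = 360.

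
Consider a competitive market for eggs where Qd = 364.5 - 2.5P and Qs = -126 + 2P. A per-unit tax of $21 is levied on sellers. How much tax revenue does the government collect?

Pre-tax equilibrium: P* = 109, Q* = 92.
Tax on sellers shifts supply to Qs = -126 + 2(P − 21) = -168 + 2P.
364.5 - 2.5P = -168 + 2P gives buyer price Pb = 355/3; sellers receive Ps = 355/3 − 21 = 292/3.
New quantity: Q = 364.5 − 2.5(355/3) = 206/3.
Revenue = 21 × 206/3 = 1442.

Tax revenue = 1442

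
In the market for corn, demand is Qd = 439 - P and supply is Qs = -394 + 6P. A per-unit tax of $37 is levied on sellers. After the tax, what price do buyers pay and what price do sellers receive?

Buyers pay 1055/7, sellers receive 796/7

Pre-tax equilibrium: P* = 119, Q* = 320.
Tax on sellers shifts supply to Qs = -394 + 6(P − 37) = -616 + 6P.
439 - P = -616 + 6P gives buyer price Pb = 1055/7; sellers receive Ps = 1055/7 − 37 = 796/7.
New quantity: Q = 439 − 1(1055/7) = 2018/7.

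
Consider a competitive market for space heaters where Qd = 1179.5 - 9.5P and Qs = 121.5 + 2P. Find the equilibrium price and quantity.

P* = 92, Q* = 305.5

Set Qd = Qs: 1179.5 - 9.5P = 121.5 + 2P.
1058 = 11.5P, so P* = 92.
Q* = 1179.5 − 9.5(92) = 305.5.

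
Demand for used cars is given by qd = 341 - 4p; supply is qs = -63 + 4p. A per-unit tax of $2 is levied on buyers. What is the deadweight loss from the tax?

Pre-tax equilibrium: p* = 50.5, q* = 139.
Tax on buyers shifts demand to qd = 341 − 4(p + 2) = 333 - 4p.
333 - 4p = -63 + 4p gives seller price ps = 49.5; buyers pay pb = 49.5 + 2 = 51.5.
New quantity: q = 341 − 4(51.5) = 135.
DWL = ½ × 2 × (139 − 135) = 4.

Deadweight loss = 4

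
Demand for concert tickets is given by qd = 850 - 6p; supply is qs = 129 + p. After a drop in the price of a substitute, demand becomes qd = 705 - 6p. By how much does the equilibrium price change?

Δp = -145/7

Original equilibrium: p* = 103, q* = 232.
New equilibrium: 705 - 6p = 129 + p, so 576 = 7p and p' = 576/7; q' = 705 − 6(576/7) = 1479/7.
Change in price: 576/7 − 103 = -145/7.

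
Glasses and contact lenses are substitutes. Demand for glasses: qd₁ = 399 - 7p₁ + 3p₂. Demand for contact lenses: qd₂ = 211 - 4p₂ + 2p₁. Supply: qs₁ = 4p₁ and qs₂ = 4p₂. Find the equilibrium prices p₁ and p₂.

Market 1: 399 - 7p₁ + 3p₂ = 4p₁ → 11p₁ - 3p₂ = 399.
Market 2: 8p₂ - 2p₁ = 211.
Eliminating p₂: 8×(1) + 3×(2) gives 82p₁ = 3825, so p₁ = 3825/82.
Back-substitute into (2): p₂ = (211 + 2×3825/82) / 8 = 3119/82.

p₁ = 3825/82, p₂ = 3119/82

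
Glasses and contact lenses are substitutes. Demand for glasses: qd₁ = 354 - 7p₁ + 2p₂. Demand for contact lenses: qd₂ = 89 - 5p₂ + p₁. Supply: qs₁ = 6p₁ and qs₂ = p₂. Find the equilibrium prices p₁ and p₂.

Market 1: 354 - 7p₁ + 2p₂ = 6p₁ → 13p₁ - 2p₂ = 354.
Market 2: 6p₂ - p₁ = 89.
Eliminating p₂: 6×(1) + 2×(2) gives 76p₁ = 2302, so p₁ = 1151/38.
Back-substitute into (2): p₂ = (89 + 1×1151/38) / 6 = 1511/76.

p₁ = 1151/38, p₂ = 1511/76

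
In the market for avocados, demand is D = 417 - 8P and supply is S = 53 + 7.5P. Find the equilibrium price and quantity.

Set D = S: 417 - 8P = 53 + 7.5P.
364 = 15.5P, so P* = 728/31.
Q* = 417 − 8(728/31) = 7103/31.

P* = 728/31, Q* = 7103/31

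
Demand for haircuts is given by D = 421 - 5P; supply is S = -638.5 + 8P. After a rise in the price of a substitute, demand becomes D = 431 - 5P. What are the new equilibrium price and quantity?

P' = 2139/26, Q' = 511/26

Original equilibrium: P* = 81.5, Q* = 13.5.
New equilibrium: 431 - 5P = -638.5 + 8P, so 1069.5 = 13P and P' = 2139/26; Q' = 431 − 5(2139/26) = 511/26.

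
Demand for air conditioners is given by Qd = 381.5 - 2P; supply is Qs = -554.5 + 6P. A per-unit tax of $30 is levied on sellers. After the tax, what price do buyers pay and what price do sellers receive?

Pre-tax equilibrium: P* = 117, Q* = 147.5.
Tax on sellers shifts supply to Qs = -554.5 + 6(P − 30) = -734.5 + 6P.
381.5 - 2P = -734.5 + 6P gives buyer price Pb = 139.5; sellers receive Ps = 139.5 − 30 = 109.5.
New quantity: Q = 381.5 − 2(139.5) = 102.5.

Buyers pay $139.5, sellers receive $109.5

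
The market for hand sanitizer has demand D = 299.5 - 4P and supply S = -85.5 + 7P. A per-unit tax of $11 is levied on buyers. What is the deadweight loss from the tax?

Deadweight loss = 154

Pre-tax equilibrium: P* = 35, Q* = 159.5.
Tax on buyers shifts demand to D = 299.5 − 4(P + 11) = 255.5 - 4P.
255.5 - 4P = -85.5 + 7P gives seller price Ps = 31; buyers pay Pb = 31 + 11 = 42.
New quantity: Q = 299.5 − 4(42) = 131.5.
DWL = ½ × 11 × (159.5 − 131.5) = 154.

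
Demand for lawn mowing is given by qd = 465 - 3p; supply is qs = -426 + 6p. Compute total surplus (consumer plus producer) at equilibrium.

Total surplus = 7056

Equilibrium: 465 - 3p = -426 + 6p gives p* = 99, q* = 168.
Demand choke price: p = 155; supply starts at p = 71.
CS = ½(155 − 99)(168) = 4704; PS = ½(99 − 71)(168) = 2352.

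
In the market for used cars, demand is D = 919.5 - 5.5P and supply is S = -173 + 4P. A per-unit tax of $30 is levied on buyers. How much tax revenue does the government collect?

Tax revenue = 123990/19

Pre-tax equilibrium: P* = 115, Q* = 287.
Tax on buyers shifts demand to D = 919.5 − 5.5(P + 30) = 754.5 - 5.5P.
754.5 - 5.5P = -173 + 4P gives seller price Ps = 1855/19; buyers pay Pb = 1855/19 + 30 = 2425/19.
New quantity: Q = 919.5 − 5.5(2425/19) = 4133/19.
Revenue = 30 × 4133/19 = 123990/19.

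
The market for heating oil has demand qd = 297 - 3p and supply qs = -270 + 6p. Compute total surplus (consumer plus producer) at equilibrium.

Equilibrium: 297 - 3p = -270 + 6p gives p* = 63, q* = 108.
Demand choke price: p = 99; supply starts at p = 45.
CS = ½(99 − 63)(108) = 1944; PS = ½(63 − 45)(108) = 972.

Total surplus = 2916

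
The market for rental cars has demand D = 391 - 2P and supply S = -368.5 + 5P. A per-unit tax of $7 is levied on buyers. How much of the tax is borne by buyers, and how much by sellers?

Pre-tax equilibrium: P* = 108.5, Q* = 174.
Tax on buyers shifts demand to D = 391 − 2(P + 7) = 377 - 2P.
377 - 2P = -368.5 + 5P gives seller price Ps = 106.5; buyers pay Pb = 106.5 + 7 = 113.5.
New quantity: Q = 391 − 2(113.5) = 164.
Buyer burden = 113.5 − 108.5 = 5; seller burden = 108.5 − 106.5 = 2.

Buyers bear $5, sellers bear $2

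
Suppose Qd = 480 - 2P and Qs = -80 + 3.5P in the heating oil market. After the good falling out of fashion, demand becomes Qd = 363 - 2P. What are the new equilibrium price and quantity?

P' = 886/11, Q' = 2221/11

Original equilibrium: P* = 1120/11, Q* = 3040/11.
New equilibrium: 363 - 2P = -80 + 3.5P, so 443 = 5.5P and P' = 886/11; Q' = 363 − 2(886/11) = 2221/11.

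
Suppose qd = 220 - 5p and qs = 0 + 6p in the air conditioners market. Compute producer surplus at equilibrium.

Producer surplus = 1200

Equilibrium: 220 - 5p = 0 + 6p gives p* = 20, q* = 120.
Supply starts at p = 0 (where qs = 0).
PS = ½(20 − 0)(120) = 1200.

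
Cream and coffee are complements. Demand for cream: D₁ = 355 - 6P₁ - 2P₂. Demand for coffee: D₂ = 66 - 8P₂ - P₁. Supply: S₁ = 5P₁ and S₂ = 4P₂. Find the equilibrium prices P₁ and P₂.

Market 1: 355 - 6P₁ - 2P₂ = 5P₁ → 11P₁ + 2P₂ = 355.
Market 2: 12P₂ + P₁ = 66.
Eliminating P₂: 12×(1) − 2×(2) gives 130P₁ = 4128, so P₁ = 2064/65.
Back-substitute into (2): P₂ = (66 − 1×2064/65) / 12 = 371/130.

P₁ = 2064/65, P₂ = 371/130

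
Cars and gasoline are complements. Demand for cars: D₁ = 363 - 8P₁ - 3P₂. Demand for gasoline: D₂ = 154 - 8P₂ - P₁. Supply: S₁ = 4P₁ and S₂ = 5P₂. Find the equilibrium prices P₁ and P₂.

Market 1: 363 - 8P₁ - 3P₂ = 4P₁ → 12P₁ + 3P₂ = 363.
Market 2: 13P₂ + P₁ = 154.
Eliminating P₂: 13×(1) − 3×(2) gives 153P₁ = 4257, so P₁ = 473/17.
Back-substitute into (2): P₂ = (154 − 1×473/17) / 13 = 165/17.

P₁ = 473/17, P₂ = 165/17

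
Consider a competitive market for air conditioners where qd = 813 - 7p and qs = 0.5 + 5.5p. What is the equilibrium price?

p* = 65

Set qd = qs: 813 - 7p = 0.5 + 5.5p.
812.5 = 12.5p, so p* = 65.
q* = 813 − 7(65) = 358.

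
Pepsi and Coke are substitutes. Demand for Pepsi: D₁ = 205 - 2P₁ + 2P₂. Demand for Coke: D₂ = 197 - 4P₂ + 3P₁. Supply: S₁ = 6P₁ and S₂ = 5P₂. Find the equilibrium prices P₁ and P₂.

Market 1: 205 - 2P₁ + 2P₂ = 6P₁ → 8P₁ - 2P₂ = 205.
Market 2: 9P₂ - 3P₁ = 197.
Eliminating P₂: 9×(1) + 2×(2) gives 66P₁ = 2239, so P₁ = 2239/66.
Back-substitute into (2): P₂ = (197 + 3×2239/66) / 9 = 2191/66.

P₁ = 2239/66, P₂ = 2191/66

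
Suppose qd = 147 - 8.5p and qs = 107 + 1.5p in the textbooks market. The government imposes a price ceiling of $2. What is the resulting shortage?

Shortage = 20

Equilibrium price would be p* = 4, so the ceiling at 2 binds.
At p = 2: qd = 147 − 8.5(2) = 130, qs = 107 + 1.5(2) = 110.
Shortage = 130 − 110 = 20.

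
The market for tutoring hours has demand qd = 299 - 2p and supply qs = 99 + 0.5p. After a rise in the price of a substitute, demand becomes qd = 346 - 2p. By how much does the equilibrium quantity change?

Original equilibrium: p* = 80, q* = 139.
New equilibrium: 346 - 2p = 99 + 0.5p, so 247 = 2.5p and p' = 98.8; q' = 346 − 2(98.8) = 148.4.
Change in quantity: 148.4 − 139 = 9.4.

Δq = 9.4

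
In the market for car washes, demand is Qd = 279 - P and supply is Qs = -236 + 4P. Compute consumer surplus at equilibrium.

Consumer surplus = 15488

Equilibrium: 279 - P = -236 + 4P gives P* = 103, Q* = 176.
Demand choke price (Qd = 0): P = 279.
CS = ½(279 − 103)(176) = 15488.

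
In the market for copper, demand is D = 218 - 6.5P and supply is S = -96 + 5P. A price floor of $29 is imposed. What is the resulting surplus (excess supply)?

Surplus = 19.5

Equilibrium price would be P* = 628/23, so the floor at 29 binds.
At P = 29: D = 29.5, S = 49.
Surplus = 49 − 29.5 = 19.5.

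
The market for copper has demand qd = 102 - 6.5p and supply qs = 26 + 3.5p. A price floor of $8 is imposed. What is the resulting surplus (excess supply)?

Surplus = 4

Equilibrium price would be p* = 7.6, so the floor at 8 binds.
At p = 8: qd = 50, qs = 54.
Surplus = 54 − 50 = 4.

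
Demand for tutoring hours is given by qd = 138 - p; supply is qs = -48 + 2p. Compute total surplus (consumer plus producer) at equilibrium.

Total surplus = 4332

Equilibrium: 138 - p = -48 + 2p gives p* = 62, q* = 76.
Demand choke price: p = 138; supply starts at p = 24.
CS = ½(138 − 62)(76) = 2888; PS = ½(62 − 24)(76) = 1444.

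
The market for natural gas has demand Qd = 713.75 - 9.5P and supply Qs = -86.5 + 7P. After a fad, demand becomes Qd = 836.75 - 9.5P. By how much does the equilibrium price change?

ΔP = 82/11

Original equilibrium: P* = 48.5, Q* = 253.
New equilibrium: 836.75 - 9.5P = -86.5 + 7P, so 923.25 = 16.5P and P' = 1231/22; Q' = 836.75 − 9.5(1231/22) = 3357/11.
Change in price: 1231/22 − 48.5 = 82/11.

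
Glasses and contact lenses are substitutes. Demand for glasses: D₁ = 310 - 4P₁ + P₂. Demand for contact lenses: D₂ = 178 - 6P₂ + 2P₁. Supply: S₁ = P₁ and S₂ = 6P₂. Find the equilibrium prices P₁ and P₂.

P₁ = 1949/29, P₂ = 755/29

Market 1: 310 - 4P₁ + P₂ = P₁ → 5P₁ - P₂ = 310.
Market 2: 12P₂ - 2P₁ = 178.
Eliminating P₂: 12×(1) + 1×(2) gives 58P₁ = 3898, so P₁ = 1949/29.
Back-substitute into (2): P₂ = (178 + 2×1949/29) / 12 = 755/29.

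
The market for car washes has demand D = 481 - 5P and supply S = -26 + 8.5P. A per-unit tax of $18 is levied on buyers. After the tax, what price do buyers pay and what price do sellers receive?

Buyers pay 440/9, sellers receive 278/9

Pre-tax equilibrium: P* = 338/9, Q* = 2639/9.
Tax on buyers shifts demand to D = 481 − 5(P + 18) = 391 - 5P.
391 - 5P = -26 + 8.5P gives seller price Ps = 278/9; buyers pay Pb = 278/9 + 18 = 440/9.
New quantity: Q = 481 − 5(440/9) = 2129/9.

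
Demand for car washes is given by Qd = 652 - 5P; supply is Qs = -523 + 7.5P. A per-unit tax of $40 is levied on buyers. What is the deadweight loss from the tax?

Pre-tax equilibrium: P* = 94, Q* = 182.
Tax on buyers shifts demand to Qd = 652 − 5(P + 40) = 452 - 5P.
452 - 5P = -523 + 7.5P gives seller price Ps = 78; buyers pay Pb = 78 + 40 = 118.
New quantity: Q = 652 − 5(118) = 62.
DWL = ½ × 40 × (182 − 62) = 2400.

Deadweight loss = 2400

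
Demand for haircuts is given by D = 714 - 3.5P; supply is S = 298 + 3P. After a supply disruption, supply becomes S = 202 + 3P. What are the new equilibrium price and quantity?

Original equilibrium: P* = 64, Q* = 490.
New equilibrium: 714 - 3.5P = 202 + 3P, so 512 = 6.5P and P' = 1024/13; Q' = 714 − 3.5(1024/13) = 5698/13.

P' = 1024/13, Q' = 5698/13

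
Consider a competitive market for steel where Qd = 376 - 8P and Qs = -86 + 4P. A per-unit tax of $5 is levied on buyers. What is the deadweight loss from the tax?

Deadweight loss = 100/3

Pre-tax equilibrium: P* = 38.5, Q* = 68.
Tax on buyers shifts demand to Qd = 376 − 8(P + 5) = 336 - 8P.
336 - 8P = -86 + 4P gives seller price Ps = 211/6; buyers pay Pb = 211/6 + 5 = 241/6.
New quantity: Q = 376 − 8(241/6) = 164/3.
DWL = ½ × 5 × (68 − 164/3) = 100/3.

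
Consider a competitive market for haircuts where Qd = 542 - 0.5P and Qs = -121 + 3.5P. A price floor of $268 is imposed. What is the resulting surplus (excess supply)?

Surplus = 409

Equilibrium price would be P* = 165.75, so the floor at 268 binds.
At P = 268: Qd = 408, Qs = 817.
Surplus = 817 − 408 = 409.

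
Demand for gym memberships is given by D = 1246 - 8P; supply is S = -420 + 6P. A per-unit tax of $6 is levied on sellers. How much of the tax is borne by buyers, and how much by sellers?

Pre-tax equilibrium: P* = 119, Q* = 294.
Tax on sellers shifts supply to S = -420 + 6(P − 6) = -456 + 6P.
1246 - 8P = -456 + 6P gives buyer price Pb = 851/7; sellers receive Ps = 851/7 − 6 = 809/7.
New quantity: Q = 1246 − 8(851/7) = 1914/7.
Buyer burden = 851/7 − 119 = 18/7; seller burden = 119 − 809/7 = 24/7.

Buyers bear 18/7, sellers bear 24/7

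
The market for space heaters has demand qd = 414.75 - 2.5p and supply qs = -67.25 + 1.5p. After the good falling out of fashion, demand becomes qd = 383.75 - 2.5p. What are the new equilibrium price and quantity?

Original equilibrium: p* = 120.5, q* = 113.5.
New equilibrium: 383.75 - 2.5p = -67.25 + 1.5p, so 451 = 4p and p' = 112.75; q' = 383.75 − 2.5(112.75) = 101.875.

p' = 112.75, q' = 101.875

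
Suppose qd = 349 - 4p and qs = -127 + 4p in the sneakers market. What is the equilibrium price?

p* = 59.5

Set qd = qs: 349 - 4p = -127 + 4p.
476 = 8p, so p* = 59.5.
q* = 349 − 4(59.5) = 111.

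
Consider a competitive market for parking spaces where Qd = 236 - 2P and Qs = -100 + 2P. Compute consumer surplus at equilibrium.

Equilibrium: 236 - 2P = -100 + 2P gives P* = 84, Q* = 68.
Demand choke price (Qd = 0): P = 118.
CS = ½(118 − 84)(68) = 1156.

Consumer surplus = 1156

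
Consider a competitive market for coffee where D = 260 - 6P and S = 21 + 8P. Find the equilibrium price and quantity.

Set D = S: 260 - 6P = 21 + 8P.
239 = 14P, so P* = 239/14.
Q* = 260 − 6(239/14) = 1103/7.

P* = 239/14, Q* = 1103/7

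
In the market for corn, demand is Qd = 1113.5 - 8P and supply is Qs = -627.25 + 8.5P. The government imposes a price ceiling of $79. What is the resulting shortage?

Equilibrium price would be P* = 105.5, so the ceiling at 79 binds.
At P = 79: Qd = 1113.5 − 8(79) = 481.5, Qs = -627.25 + 8.5(79) = 44.25.
Shortage = 481.5 − 44.25 = 437.25.

Shortage = 437.25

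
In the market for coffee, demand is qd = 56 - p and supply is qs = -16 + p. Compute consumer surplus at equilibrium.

Consumer surplus = 200

Equilibrium: 56 - p = -16 + p gives p* = 36, q* = 20.
Demand choke price (qd = 0): p = 56.
CS = ½(56 − 36)(20) = 200.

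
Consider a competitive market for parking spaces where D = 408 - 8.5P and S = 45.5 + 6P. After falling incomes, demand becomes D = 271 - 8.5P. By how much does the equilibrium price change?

ΔP = -274/29

Original equilibrium: P* = 25, Q* = 195.5.
New equilibrium: 271 - 8.5P = 45.5 + 6P, so 225.5 = 14.5P and P' = 451/29; Q' = 271 − 8.5(451/29) = 8051/58.
Change in price: 451/29 − 25 = -274/29.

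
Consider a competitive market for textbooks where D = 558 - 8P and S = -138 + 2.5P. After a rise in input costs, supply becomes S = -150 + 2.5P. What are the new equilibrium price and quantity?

P' = 472/7, Q' = 130/7

Original equilibrium: P* = 464/7, Q* = 194/7.
New equilibrium: 558 - 8P = -150 + 2.5P, so 708 = 10.5P and P' = 472/7; Q' = 558 − 8(472/7) = 130/7.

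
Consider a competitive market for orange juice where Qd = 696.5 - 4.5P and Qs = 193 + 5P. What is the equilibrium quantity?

Set Qd = Qs: 696.5 - 4.5P = 193 + 5P.
503.5 = 9.5P, so P* = 53.
Q* = 696.5 − 4.5(53) = 458.

Q* = 458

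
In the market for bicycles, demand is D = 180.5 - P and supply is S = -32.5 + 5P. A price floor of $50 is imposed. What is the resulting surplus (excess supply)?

Equilibrium price would be P* = 35.5, so the floor at 50 binds.
At P = 50: D = 130.5, S = 217.5.
Surplus = 217.5 − 130.5 = 87.

Surplus = 87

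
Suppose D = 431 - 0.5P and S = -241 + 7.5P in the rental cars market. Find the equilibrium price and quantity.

P* = 84, Q* = 389

Set D = S: 431 - 0.5P = -241 + 7.5P.
672 = 8P, so P* = 84.
Q* = 431 − 0.5(84) = 389.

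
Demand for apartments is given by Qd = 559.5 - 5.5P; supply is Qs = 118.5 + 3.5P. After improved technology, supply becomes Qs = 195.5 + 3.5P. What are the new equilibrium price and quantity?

P' = 364/9, Q' = 6067/18

Original equilibrium: P* = 49, Q* = 290.
New equilibrium: 559.5 - 5.5P = 195.5 + 3.5P, so 364 = 9P and P' = 364/9; Q' = 559.5 − 5.5(364/9) = 6067/18.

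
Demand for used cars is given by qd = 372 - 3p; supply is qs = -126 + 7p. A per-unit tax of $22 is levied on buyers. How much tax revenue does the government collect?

Tax revenue = 3880.8

Pre-tax equilibrium: p* = 49.8, q* = 222.6.
Tax on buyers shifts demand to qd = 372 − 3(p + 22) = 306 - 3p.
306 - 3p = -126 + 7p gives seller price ps = 43.2; buyers pay pb = 43.2 + 22 = 65.2.
New quantity: q = 372 − 3(65.2) = 176.4.
Revenue = 22 × 176.4 = 3880.8.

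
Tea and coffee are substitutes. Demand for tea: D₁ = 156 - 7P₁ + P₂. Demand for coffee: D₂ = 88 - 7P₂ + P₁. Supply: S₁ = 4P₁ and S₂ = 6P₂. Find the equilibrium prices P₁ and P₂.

P₁ = 1058/71, P₂ = 562/71

Market 1: 156 - 7P₁ + P₂ = 4P₁ → 11P₁ - P₂ = 156.
Market 2: 13P₂ - P₁ = 88.
Eliminating P₂: 13×(1) + 1×(2) gives 142P₁ = 2116, so P₁ = 1058/71.
Back-substitute into (2): P₂ = (88 + 1×1058/71) / 13 = 562/71.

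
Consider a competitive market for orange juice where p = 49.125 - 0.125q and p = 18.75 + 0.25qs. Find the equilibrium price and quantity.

Set the two price expressions equal: 49.125 - 0.125q = 18.75 + 0.25q.
30.375 = 0.375q, so q* = 81.
p* = 49.125 − (0.125)(81) = 39.

p* = 39, q* = 81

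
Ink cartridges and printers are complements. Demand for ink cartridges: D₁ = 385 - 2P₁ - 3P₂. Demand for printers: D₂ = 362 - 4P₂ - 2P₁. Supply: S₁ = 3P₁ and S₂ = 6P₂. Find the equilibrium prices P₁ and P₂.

P₁ = 691/11, P₂ = 260/11

Market 1: 385 - 2P₁ - 3P₂ = 3P₁ → 5P₁ + 3P₂ = 385.
Market 2: 10P₂ + 2P₁ = 362.
Eliminating P₂: 10×(1) − 3×(2) gives 44P₁ = 2764, so P₁ = 691/11.
Back-substitute into (2): P₂ = (362 − 2×691/11) / 10 = 260/11.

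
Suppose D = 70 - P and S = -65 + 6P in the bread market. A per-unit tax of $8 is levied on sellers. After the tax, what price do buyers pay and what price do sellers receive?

Buyers pay 183/7, sellers receive 127/7

Pre-tax equilibrium: P* = 135/7, Q* = 355/7.
Tax on sellers shifts supply to S = -65 + 6(P − 8) = -113 + 6P.
70 - P = -113 + 6P gives buyer price Pb = 183/7; sellers receive Ps = 183/7 − 8 = 127/7.
New quantity: Q = 70 − 1(183/7) = 307/7.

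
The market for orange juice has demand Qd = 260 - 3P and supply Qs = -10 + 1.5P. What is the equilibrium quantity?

Set Qd = Qs: 260 - 3P = -10 + 1.5P.
270 = 4.5P, so P* = 60.
Q* = 260 − 3(60) = 80.

Q* = 80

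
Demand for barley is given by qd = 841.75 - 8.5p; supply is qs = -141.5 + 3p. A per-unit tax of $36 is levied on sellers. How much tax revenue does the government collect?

Pre-tax equilibrium: p* = 85.5, q* = 115.
Tax on sellers shifts supply to qs = -141.5 + 3(p − 36) = -249.5 + 3p.
841.75 - 8.5p = -249.5 + 3p gives buyer price pb = 4365/46; sellers receive ps = 4365/46 − 36 = 2709/46.
New quantity: q = 841.75 − 8.5(4365/46) = 809/23.
Revenue = 36 × 809/23 = 29124/23.

Tax revenue = 29124/23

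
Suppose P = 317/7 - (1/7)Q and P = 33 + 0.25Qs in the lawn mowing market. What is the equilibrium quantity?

Set the two price expressions equal: 317/7 - (1/7)Q = 33 + 0.25Q.
86/7 = (11/28)Q, so Q* = 344/11.
P* = 317/7 − (1/7)(344/11) = 449/11.

Q* = 344/11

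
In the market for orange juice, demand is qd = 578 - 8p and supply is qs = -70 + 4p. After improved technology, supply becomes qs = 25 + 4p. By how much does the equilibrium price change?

Original equilibrium: p* = 54, q* = 146.
New equilibrium: 578 - 8p = 25 + 4p, so 553 = 12p and p' = 553/12; q' = 578 − 8(553/12) = 628/3.
Change in price: 553/12 − 54 = -95/12.

Δp = -95/12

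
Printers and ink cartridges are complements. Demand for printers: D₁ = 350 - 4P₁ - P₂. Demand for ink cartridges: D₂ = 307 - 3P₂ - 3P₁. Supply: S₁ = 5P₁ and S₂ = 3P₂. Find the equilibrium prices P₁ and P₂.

P₁ = 1793/51, P₂ = 571/17

Market 1: 350 - 4P₁ - P₂ = 5P₁ → 9P₁ + P₂ = 350.
Market 2: 6P₂ + 3P₁ = 307.
Eliminating P₂: 6×(1) − 1×(2) gives 51P₁ = 1793, so P₁ = 1793/51.
Back-substitute into (2): P₂ = (307 − 3×1793/51) / 6 = 571/17.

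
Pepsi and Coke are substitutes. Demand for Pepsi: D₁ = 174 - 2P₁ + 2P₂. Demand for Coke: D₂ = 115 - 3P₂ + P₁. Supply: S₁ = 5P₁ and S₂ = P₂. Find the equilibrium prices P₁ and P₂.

Market 1: 174 - 2P₁ + 2P₂ = 5P₁ → 7P₁ - 2P₂ = 174.
Market 2: 4P₂ - P₁ = 115.
Eliminating P₂: 4×(1) + 2×(2) gives 26P₁ = 926, so P₁ = 463/13.
Back-substitute into (2): P₂ = (115 + 1×463/13) / 4 = 979/26.

P₁ = 463/13, P₂ = 979/26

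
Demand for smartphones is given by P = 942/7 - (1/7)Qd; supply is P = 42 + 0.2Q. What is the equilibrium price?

P* = 96

Set the two price expressions equal: 942/7 - (1/7)Q = 42 + 0.2Q.
648/7 = (12/35)Q, so Q* = 270.
P* = 942/7 − (1/7)(270) = 96.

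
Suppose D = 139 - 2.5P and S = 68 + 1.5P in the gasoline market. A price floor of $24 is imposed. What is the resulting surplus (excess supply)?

Equilibrium price would be P* = 17.75, so the floor at 24 binds.
At P = 24: D = 79, S = 104.
Surplus = 104 − 79 = 25.

Surplus = 25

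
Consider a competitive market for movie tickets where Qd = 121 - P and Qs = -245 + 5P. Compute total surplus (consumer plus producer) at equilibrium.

Total surplus = 2160

Equilibrium: 121 - P = -245 + 5P gives P* = 61, Q* = 60.
Demand choke price: P = 121; supply starts at P = 49.
CS = ½(121 − 61)(60) = 1800; PS = ½(61 − 49)(60) = 360.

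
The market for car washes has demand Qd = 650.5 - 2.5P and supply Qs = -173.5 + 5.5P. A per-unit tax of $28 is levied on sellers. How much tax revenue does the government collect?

Pre-tax equilibrium: P* = 103, Q* = 393.
Tax on sellers shifts supply to Qs = -173.5 + 5.5(P − 28) = -327.5 + 5.5P.
650.5 - 2.5P = -327.5 + 5.5P gives buyer price Pb = 122.25; sellers receive Ps = 122.25 − 28 = 94.25.
New quantity: Q = 650.5 − 2.5(122.25) = 344.875.
Revenue = 28 × 344.875 = 9656.5.

Tax revenue = 9656.5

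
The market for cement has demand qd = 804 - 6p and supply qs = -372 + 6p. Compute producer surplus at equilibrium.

Equilibrium: 804 - 6p = -372 + 6p gives p* = 98, q* = 216.
Supply starts at p = 62 (where qs = 0).
PS = ½(98 − 62)(216) = 3888.

Producer surplus = 3888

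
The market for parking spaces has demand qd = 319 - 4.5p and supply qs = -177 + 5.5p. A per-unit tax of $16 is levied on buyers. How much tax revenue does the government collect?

Pre-tax equilibrium: p* = 49.6, q* = 95.8.
Tax on buyers shifts demand to qd = 319 − 4.5(p + 16) = 247 - 4.5p.
247 - 4.5p = -177 + 5.5p gives seller price ps = 42.4; buyers pay pb = 42.4 + 16 = 58.4.
New quantity: q = 319 − 4.5(58.4) = 56.2.
Revenue = 16 × 56.2 = 899.2.

Tax revenue = 899.2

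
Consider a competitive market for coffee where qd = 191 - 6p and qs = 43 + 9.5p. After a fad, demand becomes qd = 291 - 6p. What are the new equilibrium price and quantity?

Original equilibrium: p* = 296/31, q* = 4145/31.
New equilibrium: 291 - 6p = 43 + 9.5p, so 248 = 15.5p and p' = 16; q' = 291 − 6(16) = 195.

p' = 16, q' = 195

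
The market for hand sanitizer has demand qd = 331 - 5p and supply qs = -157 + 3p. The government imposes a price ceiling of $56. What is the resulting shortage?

Shortage = 40

Equilibrium price would be p* = 61, so the ceiling at 56 binds.
At p = 56: qd = 331 − 5(56) = 51, qs = -157 + 3(56) = 11.
Shortage = 51 − 11 = 40.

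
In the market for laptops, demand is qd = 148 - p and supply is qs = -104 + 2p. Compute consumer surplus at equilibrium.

Consumer surplus = 2048

Equilibrium: 148 - p = -104 + 2p gives p* = 84, q* = 64.
Demand choke price (qd = 0): p = 148.
CS = ½(148 − 84)(64) = 2048.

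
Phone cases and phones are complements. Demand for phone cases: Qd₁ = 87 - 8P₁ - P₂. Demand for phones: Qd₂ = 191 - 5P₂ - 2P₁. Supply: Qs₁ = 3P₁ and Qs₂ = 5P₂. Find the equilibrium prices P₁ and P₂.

P₁ = 679/108, P₂ = 1927/108

Market 1: 87 - 8P₁ - P₂ = 3P₁ → 11P₁ + P₂ = 87.
Market 2: 10P₂ + 2P₁ = 191.
Eliminating P₂: 10×(1) − 1×(2) gives 108P₁ = 679, so P₁ = 679/108.
Back-substitute into (2): P₂ = (191 − 2×679/108) / 10 = 1927/108.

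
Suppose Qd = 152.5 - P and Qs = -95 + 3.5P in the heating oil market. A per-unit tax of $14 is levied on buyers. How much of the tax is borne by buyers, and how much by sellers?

Pre-tax equilibrium: P* = 55, Q* = 97.5.
Tax on buyers shifts demand to Qd = 152.5 − 1(P + 14) = 138.5 - P.
138.5 - P = -95 + 3.5P gives seller price Ps = 467/9; buyers pay Pb = 467/9 + 14 = 593/9.
New quantity: Q = 152.5 − 1(593/9) = 1559/18.
Buyer burden = 593/9 − 55 = 98/9; seller burden = 55 − 467/9 = 28/9.

Buyers bear 98/9, sellers bear 28/9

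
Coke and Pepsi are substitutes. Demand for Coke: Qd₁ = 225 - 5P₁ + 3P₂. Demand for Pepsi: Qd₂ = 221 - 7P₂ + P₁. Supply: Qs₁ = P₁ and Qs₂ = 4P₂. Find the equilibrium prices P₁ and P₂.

P₁ = 1046/21, P₂ = 517/21

Market 1: 225 - 5P₁ + 3P₂ = P₁ → 6P₁ - 3P₂ = 225.
Market 2: 11P₂ - P₁ = 221.
Eliminating P₂: 11×(1) + 3×(2) gives 63P₁ = 3138, so P₁ = 1046/21.
Back-substitute into (2): P₂ = (221 + 1×1046/21) / 11 = 517/21.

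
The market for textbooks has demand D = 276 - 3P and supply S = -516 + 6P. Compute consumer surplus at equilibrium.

Consumer surplus = 24

Equilibrium: 276 - 3P = -516 + 6P gives P* = 88, Q* = 12.
Demand choke price (D = 0): P = 92.
CS = ½(92 − 88)(12) = 24.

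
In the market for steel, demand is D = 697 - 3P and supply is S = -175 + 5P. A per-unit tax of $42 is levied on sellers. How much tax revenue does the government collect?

Pre-tax equilibrium: P* = 109, Q* = 370.
Tax on sellers shifts supply to S = -175 + 5(P − 42) = -385 + 5P.
697 - 3P = -385 + 5P gives buyer price Pb = 135.25; sellers receive Ps = 135.25 − 42 = 93.25.
New quantity: Q = 697 − 3(135.25) = 291.25.
Revenue = 42 × 291.25 = 12232.5.

Tax revenue = 12232.5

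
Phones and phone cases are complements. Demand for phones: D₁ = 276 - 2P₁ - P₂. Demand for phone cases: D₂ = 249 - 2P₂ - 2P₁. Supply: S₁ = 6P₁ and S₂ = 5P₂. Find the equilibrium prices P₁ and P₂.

P₁ = 187/6, P₂ = 80/3

Market 1: 276 - 2P₁ - P₂ = 6P₁ → 8P₁ + P₂ = 276.
Market 2: 7P₂ + 2P₁ = 249.
Eliminating P₂: 7×(1) − 1×(2) gives 54P₁ = 1683, so P₁ = 187/6.
Back-substitute into (2): P₂ = (249 − 2×187/6) / 7 = 80/3.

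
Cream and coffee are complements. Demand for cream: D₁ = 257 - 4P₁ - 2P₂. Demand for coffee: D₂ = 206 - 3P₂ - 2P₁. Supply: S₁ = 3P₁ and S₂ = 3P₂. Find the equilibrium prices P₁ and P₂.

P₁ = 565/19, P₂ = 464/19

Market 1: 257 - 4P₁ - 2P₂ = 3P₁ → 7P₁ + 2P₂ = 257.
Market 2: 6P₂ + 2P₁ = 206.
Eliminating P₂: 6×(1) − 2×(2) gives 38P₁ = 1130, so P₁ = 565/19.
Back-substitute into (2): P₂ = (206 − 2×565/19) / 6 = 464/19.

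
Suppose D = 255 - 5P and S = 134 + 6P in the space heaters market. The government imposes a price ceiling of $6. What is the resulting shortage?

Shortage = 55

Equilibrium price would be P* = 11, so the ceiling at 6 binds.
At P = 6: D = 255 − 5(6) = 225, S = 134 + 6(6) = 170.
Shortage = 225 − 170 = 55.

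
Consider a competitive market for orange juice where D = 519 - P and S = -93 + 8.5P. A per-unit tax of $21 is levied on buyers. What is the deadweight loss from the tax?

Deadweight loss = 7497/38

Pre-tax equilibrium: P* = 1224/19, Q* = 8637/19.
Tax on buyers shifts demand to D = 519 − 1(P + 21) = 498 - P.
498 - P = -93 + 8.5P gives seller price Ps = 1182/19; buyers pay Pb = 1182/19 + 21 = 1581/19.
New quantity: Q = 519 − 1(1581/19) = 8280/19.
DWL = ½ × 21 × (8637/19 − 8280/19) = 7497/38.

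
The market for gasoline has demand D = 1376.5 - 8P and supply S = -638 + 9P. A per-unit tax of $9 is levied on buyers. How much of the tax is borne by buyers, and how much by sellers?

Buyers bear 81/17, sellers bear 72/17

Pre-tax equilibrium: P* = 118.5, Q* = 428.5.
Tax on buyers shifts demand to D = 1376.5 − 8(P + 9) = 1304.5 - 8P.
1304.5 - 8P = -638 + 9P gives seller price Ps = 3885/34; buyers pay Pb = 3885/34 + 9 = 4191/34.
New quantity: Q = 1376.5 − 8(4191/34) = 13273/34.
Buyer burden = 4191/34 − 118.5 = 81/17; seller burden = 118.5 − 3885/34 = 72/17.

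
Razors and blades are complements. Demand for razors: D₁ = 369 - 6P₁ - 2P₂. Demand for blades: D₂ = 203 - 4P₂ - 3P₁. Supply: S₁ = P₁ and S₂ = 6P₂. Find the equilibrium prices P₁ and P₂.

Market 1: 369 - 6P₁ - 2P₂ = P₁ → 7P₁ + 2P₂ = 369.
Market 2: 10P₂ + 3P₁ = 203.
Eliminating P₂: 10×(1) − 2×(2) gives 64P₁ = 3284, so P₁ = 51.3125.
Back-substitute into (2): P₂ = (203 − 3×51.3125) / 10 = 4.90625.

P₁ = 51.3125, P₂ = 4.90625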